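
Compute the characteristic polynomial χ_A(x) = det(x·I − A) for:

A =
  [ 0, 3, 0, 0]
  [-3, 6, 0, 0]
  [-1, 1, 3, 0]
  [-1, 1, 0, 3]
x^4 - 12*x^3 + 54*x^2 - 108*x + 81

Expanding det(x·I − A) (e.g. by cofactor expansion or by noting that A is similar to its Jordan form J, which has the same characteristic polynomial as A) gives
  χ_A(x) = x^4 - 12*x^3 + 54*x^2 - 108*x + 81
which factors as (x - 3)^4. The eigenvalues (with algebraic multiplicities) are λ = 3 with multiplicity 4.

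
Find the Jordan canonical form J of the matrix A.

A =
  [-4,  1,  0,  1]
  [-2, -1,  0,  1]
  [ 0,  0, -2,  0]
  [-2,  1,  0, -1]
J_2(-2) ⊕ J_1(-2) ⊕ J_1(-2)

The characteristic polynomial is
  det(x·I − A) = x^4 + 8*x^3 + 24*x^2 + 32*x + 16 = (x + 2)^4

Eigenvalues and multiplicities (the geometric multiplicity of λ is n − rank(A − λI), which equals the number of Jordan blocks for λ):
  λ = -2: algebraic multiplicity = 4, geometric multiplicity = 3

Determining the block sizes for each eigenvalue:
  λ = -2: 3 blocks summing to 4 forces exactly one block of size 2 and the rest size 1 → block sizes [2, 1, 1]

Assembling the blocks gives a Jordan form
J =
  [-2,  1,  0,  0]
  [ 0, -2,  0,  0]
  [ 0,  0, -2,  0]
  [ 0,  0,  0, -2]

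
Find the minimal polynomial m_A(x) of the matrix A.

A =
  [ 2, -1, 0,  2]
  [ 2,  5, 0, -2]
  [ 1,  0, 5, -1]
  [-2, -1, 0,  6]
x^2 - 9*x + 20

The characteristic polynomial is χ_A(x) = (x - 5)^2*(x - 4)^2, so the eigenvalues are known. The minimal polynomial is
  m_A(x) = Π_λ (x − λ)^{k_λ}
where k_λ is the size of the *largest* Jordan block for λ (equivalently, the smallest k with (A − λI)^k v = 0 for every generalised eigenvector v of λ).

  λ = 4: largest Jordan block has size 1, contributing (x − 4)
  λ = 5: largest Jordan block has size 1, contributing (x − 5)

So m_A(x) = (x - 5)*(x - 4) = x^2 - 9*x + 20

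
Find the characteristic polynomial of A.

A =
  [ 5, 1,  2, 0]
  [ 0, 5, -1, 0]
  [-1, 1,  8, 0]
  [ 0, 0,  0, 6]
x^4 - 24*x^3 + 216*x^2 - 864*x + 1296

Expanding det(x·I − A) (e.g. by cofactor expansion or by noting that A is similar to its Jordan form J, which has the same characteristic polynomial as A) gives
  χ_A(x) = x^4 - 24*x^3 + 216*x^2 - 864*x + 1296
which factors as (x - 6)^4. The eigenvalues (with algebraic multiplicities) are λ = 6 with multiplicity 4.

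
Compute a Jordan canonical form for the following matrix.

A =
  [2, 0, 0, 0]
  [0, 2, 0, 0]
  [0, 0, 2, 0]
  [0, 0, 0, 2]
J_1(2) ⊕ J_1(2) ⊕ J_1(2) ⊕ J_1(2)

The characteristic polynomial is
  det(x·I − A) = x^4 - 8*x^3 + 24*x^2 - 32*x + 16 = (x - 2)^4

Eigenvalues and multiplicities (the geometric multiplicity of λ is n − rank(A − λI), which equals the number of Jordan blocks for λ):
  λ = 2: algebraic multiplicity = 4, geometric multiplicity = 4

Determining the block sizes for each eigenvalue:
  λ = 2: gm = am = 4, so every block has size 1 → block sizes [1, 1, 1, 1]

Assembling the blocks gives a Jordan form
J =
  [2, 0, 0, 0]
  [0, 2, 0, 0]
  [0, 0, 2, 0]
  [0, 0, 0, 2]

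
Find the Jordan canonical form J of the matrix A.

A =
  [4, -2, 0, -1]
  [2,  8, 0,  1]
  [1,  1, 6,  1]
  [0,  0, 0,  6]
J_2(6) ⊕ J_2(6)

The characteristic polynomial is
  det(x·I − A) = x^4 - 24*x^3 + 216*x^2 - 864*x + 1296 = (x - 6)^4

Eigenvalues and multiplicities (the geometric multiplicity of λ is n − rank(A − λI), which equals the number of Jordan blocks for λ):
  λ = 6: algebraic multiplicity = 4, geometric multiplicity = 2

Determining the block sizes for each eigenvalue:
  λ = 6: with am = 4 and gm = 2, the partition is not yet determined (e.g. several partitions of 4 into 2 parts exist). Let N = A − (6)·I. Computing rank(N^1) = 2, rank(N^2) = 0; the number of blocks of size ≥ j is rank(N^{j−1}) − rank(N^j), giving [2, 2]. So we have 2 block(s) of size 2 → block sizes [2, 2]

Assembling the blocks gives a Jordan form
J =
  [6, 1, 0, 0]
  [0, 6, 0, 0]
  [0, 0, 6, 1]
  [0, 0, 0, 6]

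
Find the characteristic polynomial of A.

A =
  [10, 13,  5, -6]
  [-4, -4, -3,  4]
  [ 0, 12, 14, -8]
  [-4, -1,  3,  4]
x^4 - 24*x^3 + 216*x^2 - 864*x + 1296

Expanding det(x·I − A) (e.g. by cofactor expansion or by noting that A is similar to its Jordan form J, which has the same characteristic polynomial as A) gives
  χ_A(x) = x^4 - 24*x^3 + 216*x^2 - 864*x + 1296
which factors as (x - 6)^4. The eigenvalues (with algebraic multiplicities) are λ = 6 with multiplicity 4.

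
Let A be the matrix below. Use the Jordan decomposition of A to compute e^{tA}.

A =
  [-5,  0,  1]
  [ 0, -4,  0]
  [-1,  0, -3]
e^{tA} =
  [-t*exp(-4*t) + exp(-4*t), 0, t*exp(-4*t)]
  [0, exp(-4*t), 0]
  [-t*exp(-4*t), 0, t*exp(-4*t) + exp(-4*t)]

Strategy: write A = P · J · P⁻¹ where J is a Jordan canonical form, so e^{tA} = P · e^{tJ} · P⁻¹, and e^{tJ} can be computed block-by-block.

A has Jordan form
J =
  [-4,  1,  0]
  [ 0, -4,  0]
  [ 0,  0, -4]
(up to reordering of blocks).

Per-block formulas:
  For a 2×2 Jordan block J_2(-4): exp(t · J_2(-4)) = e^(-4t)·(I + t·N), where N is the 2×2 nilpotent shift.
  For a 1×1 block at λ = -4: exp(t · [-4]) = [e^(-4t)].

After assembling e^{tJ} and conjugating by P, we get:

e^{tA} =
  [-t*exp(-4*t) + exp(-4*t), 0, t*exp(-4*t)]
  [0, exp(-4*t), 0]
  [-t*exp(-4*t), 0, t*exp(-4*t) + exp(-4*t)]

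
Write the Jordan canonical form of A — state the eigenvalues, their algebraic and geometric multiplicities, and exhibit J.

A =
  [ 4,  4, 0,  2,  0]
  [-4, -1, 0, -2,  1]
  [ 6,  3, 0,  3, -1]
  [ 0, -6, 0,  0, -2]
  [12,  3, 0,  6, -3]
J_2(0) ⊕ J_2(0) ⊕ J_1(0)

The characteristic polynomial is
  det(x·I − A) = x^5

Eigenvalues and multiplicities (the geometric multiplicity of λ is n − rank(A − λI), which equals the number of Jordan blocks for λ):
  λ = 0: algebraic multiplicity = 5, geometric multiplicity = 3

Determining the block sizes for each eigenvalue:
  λ = 0: with am = 5 and gm = 3, the partition is not yet determined (e.g. several partitions of 5 into 3 parts exist). Let N = A − (0)·I. Computing rank(N^1) = 2, rank(N^2) = 0; the number of blocks of size ≥ j is rank(N^{j−1}) − rank(N^j), giving [3, 2]. So we have 2 block(s) of size 2, 1 block(s) of size 1 → block sizes [2, 2, 1]

Assembling the blocks gives a Jordan form
J =
  [0, 1, 0, 0, 0]
  [0, 0, 0, 0, 0]
  [0, 0, 0, 1, 0]
  [0, 0, 0, 0, 0]
  [0, 0, 0, 0, 0]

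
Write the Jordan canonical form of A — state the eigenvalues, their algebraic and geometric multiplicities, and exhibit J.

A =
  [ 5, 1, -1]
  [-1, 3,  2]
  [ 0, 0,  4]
J_3(4)

The characteristic polynomial is
  det(x·I − A) = x^3 - 12*x^2 + 48*x - 64 = (x - 4)^3

Eigenvalues and multiplicities (the geometric multiplicity of λ is n − rank(A − λI), which equals the number of Jordan blocks for λ):
  λ = 4: algebraic multiplicity = 3, geometric multiplicity = 1

Determining the block sizes for each eigenvalue:
  λ = 4: one block (gm = 1), so the single block has size am = 3 → block sizes [3]

Assembling the blocks gives a Jordan form
J =
  [4, 1, 0]
  [0, 4, 1]
  [0, 0, 4]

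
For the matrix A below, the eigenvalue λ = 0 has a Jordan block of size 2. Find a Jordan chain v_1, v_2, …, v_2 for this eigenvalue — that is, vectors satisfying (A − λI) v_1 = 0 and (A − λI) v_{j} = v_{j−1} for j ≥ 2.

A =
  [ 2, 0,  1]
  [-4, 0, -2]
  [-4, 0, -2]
A Jordan chain for λ = 0 of length 2:
v_1 = (2, -4, -4)ᵀ
v_2 = (1, 0, 0)ᵀ

Let N = A − (0)·I. We want v_2 with N^2 v_2 = 0 but N^1 v_2 ≠ 0; then v_{j-1} := N · v_j for j = 2, …, 2.

Pick v_2 = (1, 0, 0)ᵀ.
Then v_1 = N · v_2 = (2, -4, -4)ᵀ.

Sanity check: (A − (0)·I) v_1 = (0, 0, 0)ᵀ = 0. ✓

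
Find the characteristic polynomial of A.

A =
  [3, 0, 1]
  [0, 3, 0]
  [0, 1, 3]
x^3 - 9*x^2 + 27*x - 27

Expanding det(x·I − A) (e.g. by cofactor expansion or by noting that A is similar to its Jordan form J, which has the same characteristic polynomial as A) gives
  χ_A(x) = x^3 - 9*x^2 + 27*x - 27
which factors as (x - 3)^3. The eigenvalues (with algebraic multiplicities) are λ = 3 with multiplicity 3.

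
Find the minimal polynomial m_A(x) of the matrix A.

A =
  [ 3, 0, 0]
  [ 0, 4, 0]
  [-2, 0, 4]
x^2 - 7*x + 12

The characteristic polynomial is χ_A(x) = (x - 4)^2*(x - 3), so the eigenvalues are known. The minimal polynomial is
  m_A(x) = Π_λ (x − λ)^{k_λ}
where k_λ is the size of the *largest* Jordan block for λ (equivalently, the smallest k with (A − λI)^k v = 0 for every generalised eigenvector v of λ).

  λ = 3: largest Jordan block has size 1, contributing (x − 3)
  λ = 4: largest Jordan block has size 1, contributing (x − 4)

So m_A(x) = (x - 4)*(x - 3) = x^2 - 7*x + 12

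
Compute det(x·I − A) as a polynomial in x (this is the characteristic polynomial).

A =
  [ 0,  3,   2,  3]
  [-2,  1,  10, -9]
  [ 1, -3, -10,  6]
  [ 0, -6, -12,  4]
x^4 + 5*x^3 + 6*x^2 - 4*x - 8

Expanding det(x·I − A) (e.g. by cofactor expansion or by noting that A is similar to its Jordan form J, which has the same characteristic polynomial as A) gives
  χ_A(x) = x^4 + 5*x^3 + 6*x^2 - 4*x - 8
which factors as (x - 1)*(x + 2)^3. The eigenvalues (with algebraic multiplicities) are λ = -2 with multiplicity 3, λ = 1 with multiplicity 1.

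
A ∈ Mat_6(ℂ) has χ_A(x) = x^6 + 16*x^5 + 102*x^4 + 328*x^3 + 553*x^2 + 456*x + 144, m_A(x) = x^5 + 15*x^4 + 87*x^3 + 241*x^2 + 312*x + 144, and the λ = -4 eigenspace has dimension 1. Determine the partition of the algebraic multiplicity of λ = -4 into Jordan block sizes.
Block sizes for λ = -4: [2]

Step 1 — from the characteristic polynomial, algebraic multiplicity of λ = -4 is 2. From dim ker(A − (-4)·I) = 1, there are exactly 1 Jordan blocks for λ = -4.
Step 2 — from the minimal polynomial, the factor (x + 4)^2 tells us the largest block for λ = -4 has size 2.
Step 3 — with total size 2, 1 blocks, and largest block 2, the block sizes (in nonincreasing order) are [2].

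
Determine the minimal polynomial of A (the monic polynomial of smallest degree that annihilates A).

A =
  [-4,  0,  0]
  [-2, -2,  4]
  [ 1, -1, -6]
x^2 + 8*x + 16

The characteristic polynomial is χ_A(x) = (x + 4)^3, so the eigenvalues are known. The minimal polynomial is
  m_A(x) = Π_λ (x − λ)^{k_λ}
where k_λ is the size of the *largest* Jordan block for λ (equivalently, the smallest k with (A − λI)^k v = 0 for every generalised eigenvector v of λ).

  λ = -4: largest Jordan block has size 2, contributing (x + 4)^2

So m_A(x) = (x + 4)^2 = x^2 + 8*x + 16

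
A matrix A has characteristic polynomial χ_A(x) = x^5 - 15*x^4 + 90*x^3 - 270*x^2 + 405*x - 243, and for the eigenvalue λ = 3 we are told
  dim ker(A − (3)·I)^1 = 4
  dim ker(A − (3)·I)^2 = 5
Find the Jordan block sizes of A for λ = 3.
Block sizes for λ = 3: [2, 1, 1, 1]

From the dimensions of kernels of powers, the number of Jordan blocks of size at least j is d_j − d_{j−1} where d_j = dim ker(N^j) (with d_0 = 0). Computing the differences gives [4, 1].
The number of blocks of size exactly k is (#blocks of size ≥ k) − (#blocks of size ≥ k + 1), so the partition is: 3 block(s) of size 1, 1 block(s) of size 2.
In nonincreasing order the block sizes are [2, 1, 1, 1].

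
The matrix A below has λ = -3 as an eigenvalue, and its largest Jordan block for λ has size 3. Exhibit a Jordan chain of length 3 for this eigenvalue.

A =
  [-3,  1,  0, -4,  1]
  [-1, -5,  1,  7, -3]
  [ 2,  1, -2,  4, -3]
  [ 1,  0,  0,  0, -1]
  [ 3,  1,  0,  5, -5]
A Jordan chain for λ = -3 of length 3:
v_1 = (-2, 2, -4, 0, -2)ᵀ
v_2 = (0, -1, 2, 1, 3)ᵀ
v_3 = (1, 0, 0, 0, 0)ᵀ

Let N = A − (-3)·I. We want v_3 with N^3 v_3 = 0 but N^2 v_3 ≠ 0; then v_{j-1} := N · v_j for j = 3, …, 2.

Pick v_3 = (1, 0, 0, 0, 0)ᵀ.
Then v_2 = N · v_3 = (0, -1, 2, 1, 3)ᵀ.
Then v_1 = N · v_2 = (-2, 2, -4, 0, -2)ᵀ.

Sanity check: (A − (-3)·I) v_1 = (0, 0, 0, 0, 0)ᵀ = 0. ✓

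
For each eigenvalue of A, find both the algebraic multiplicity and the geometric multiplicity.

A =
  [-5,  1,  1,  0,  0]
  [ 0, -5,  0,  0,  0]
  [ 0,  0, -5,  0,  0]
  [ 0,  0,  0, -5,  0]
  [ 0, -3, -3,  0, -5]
λ = -5: alg = 5, geom = 4

Step 1 — factor the characteristic polynomial to read off the algebraic multiplicities:
  χ_A(x) = (x + 5)^5

Step 2 — compute geometric multiplicities via the rank-nullity identity g(λ) = n − rank(A − λI):
  rank(A − (-5)·I) = 1, so dim ker(A − (-5)·I) = n − 1 = 4

Summary:
  λ = -5: algebraic multiplicity = 5, geometric multiplicity = 4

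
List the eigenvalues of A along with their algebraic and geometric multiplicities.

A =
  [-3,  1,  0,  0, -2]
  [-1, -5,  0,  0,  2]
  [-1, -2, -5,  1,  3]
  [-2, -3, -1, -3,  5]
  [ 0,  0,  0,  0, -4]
λ = -4: alg = 5, geom = 3

Step 1 — factor the characteristic polynomial to read off the algebraic multiplicities:
  χ_A(x) = (x + 4)^5

Step 2 — compute geometric multiplicities via the rank-nullity identity g(λ) = n − rank(A − λI):
  rank(A − (-4)·I) = 2, so dim ker(A − (-4)·I) = n − 2 = 3

Summary:
  λ = -4: algebraic multiplicity = 5, geometric multiplicity = 3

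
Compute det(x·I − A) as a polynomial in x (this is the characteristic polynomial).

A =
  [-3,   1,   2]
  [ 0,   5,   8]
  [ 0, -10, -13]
x^3 + 11*x^2 + 39*x + 45

Expanding det(x·I − A) (e.g. by cofactor expansion or by noting that A is similar to its Jordan form J, which has the same characteristic polynomial as A) gives
  χ_A(x) = x^3 + 11*x^2 + 39*x + 45
which factors as (x + 3)^2*(x + 5). The eigenvalues (with algebraic multiplicities) are λ = -5 with multiplicity 1, λ = -3 with multiplicity 2.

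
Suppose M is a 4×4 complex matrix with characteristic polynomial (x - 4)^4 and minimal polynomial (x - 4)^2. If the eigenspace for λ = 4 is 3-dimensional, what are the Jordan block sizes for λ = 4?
Block sizes for λ = 4: [2, 1, 1]

Step 1 — from the characteristic polynomial, algebraic multiplicity of λ = 4 is 4. From dim ker(M − (4)·I) = 3, there are exactly 3 Jordan blocks for λ = 4.
Step 2 — from the minimal polynomial, the factor (x − 4)^2 tells us the largest block for λ = 4 has size 2.
Step 3 — with total size 4, 3 blocks, and largest block 2, the block sizes (in nonincreasing order) are [2, 1, 1].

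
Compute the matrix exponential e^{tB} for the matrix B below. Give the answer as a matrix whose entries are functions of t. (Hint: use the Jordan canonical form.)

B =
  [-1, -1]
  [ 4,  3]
e^{tB} =
  [-2*t*exp(t) + exp(t), -t*exp(t)]
  [4*t*exp(t), 2*t*exp(t) + exp(t)]

Strategy: write B = P · J · P⁻¹ where J is a Jordan canonical form, so e^{tB} = P · e^{tJ} · P⁻¹, and e^{tJ} can be computed block-by-block.

B has Jordan form
J =
  [1, 1]
  [0, 1]
(up to reordering of blocks).

Per-block formulas:
  For a 2×2 Jordan block J_2(1): exp(t · J_2(1)) = e^(1t)·(I + t·N), where N is the 2×2 nilpotent shift.

After assembling e^{tJ} and conjugating by P, we get:

e^{tB} =
  [-2*t*exp(t) + exp(t), -t*exp(t)]
  [4*t*exp(t), 2*t*exp(t) + exp(t)]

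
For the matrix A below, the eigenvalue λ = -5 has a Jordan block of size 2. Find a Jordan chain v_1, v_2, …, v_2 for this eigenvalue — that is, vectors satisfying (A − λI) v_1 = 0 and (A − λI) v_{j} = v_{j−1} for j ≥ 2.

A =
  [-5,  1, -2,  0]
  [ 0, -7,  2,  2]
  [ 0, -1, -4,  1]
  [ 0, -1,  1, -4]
A Jordan chain for λ = -5 of length 2:
v_1 = (1, -2, -1, -1)ᵀ
v_2 = (0, 1, 0, 0)ᵀ

Let N = A − (-5)·I. We want v_2 with N^2 v_2 = 0 but N^1 v_2 ≠ 0; then v_{j-1} := N · v_j for j = 2, …, 2.

Pick v_2 = (0, 1, 0, 0)ᵀ.
Then v_1 = N · v_2 = (1, -2, -1, -1)ᵀ.

Sanity check: (A − (-5)·I) v_1 = (0, 0, 0, 0)ᵀ = 0. ✓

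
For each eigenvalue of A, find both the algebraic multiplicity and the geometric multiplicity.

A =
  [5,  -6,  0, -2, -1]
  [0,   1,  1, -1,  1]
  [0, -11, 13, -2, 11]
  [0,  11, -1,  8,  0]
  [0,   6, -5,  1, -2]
λ = 5: alg = 5, geom = 2

Step 1 — factor the characteristic polynomial to read off the algebraic multiplicities:
  χ_A(x) = (x - 5)^5

Step 2 — compute geometric multiplicities via the rank-nullity identity g(λ) = n − rank(A − λI):
  rank(A − (5)·I) = 3, so dim ker(A − (5)·I) = n − 3 = 2

Summary:
  λ = 5: algebraic multiplicity = 5, geometric multiplicity = 2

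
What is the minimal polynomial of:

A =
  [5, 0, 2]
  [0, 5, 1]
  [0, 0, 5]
x^2 - 10*x + 25

The characteristic polynomial is χ_A(x) = (x - 5)^3, so the eigenvalues are known. The minimal polynomial is
  m_A(x) = Π_λ (x − λ)^{k_λ}
where k_λ is the size of the *largest* Jordan block for λ (equivalently, the smallest k with (A − λI)^k v = 0 for every generalised eigenvector v of λ).

  λ = 5: largest Jordan block has size 2, contributing (x − 5)^2

So m_A(x) = (x - 5)^2 = x^2 - 10*x + 25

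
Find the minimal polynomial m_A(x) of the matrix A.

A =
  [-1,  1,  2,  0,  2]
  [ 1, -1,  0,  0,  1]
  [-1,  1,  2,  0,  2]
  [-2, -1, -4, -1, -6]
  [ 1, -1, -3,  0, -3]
x^4 + 3*x^3 + 3*x^2 + x

The characteristic polynomial is χ_A(x) = x*(x + 1)^4, so the eigenvalues are known. The minimal polynomial is
  m_A(x) = Π_λ (x − λ)^{k_λ}
where k_λ is the size of the *largest* Jordan block for λ (equivalently, the smallest k with (A − λI)^k v = 0 for every generalised eigenvector v of λ).

  λ = -1: largest Jordan block has size 3, contributing (x + 1)^3
  λ = 0: largest Jordan block has size 1, contributing (x − 0)

So m_A(x) = x*(x + 1)^3 = x^4 + 3*x^3 + 3*x^2 + x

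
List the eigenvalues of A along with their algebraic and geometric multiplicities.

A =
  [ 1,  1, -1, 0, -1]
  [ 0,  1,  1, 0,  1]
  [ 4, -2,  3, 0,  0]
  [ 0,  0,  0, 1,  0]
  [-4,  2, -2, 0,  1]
λ = 1: alg = 4, geom = 2; λ = 3: alg = 1, geom = 1

Step 1 — factor the characteristic polynomial to read off the algebraic multiplicities:
  χ_A(x) = (x - 3)*(x - 1)^4

Step 2 — compute geometric multiplicities via the rank-nullity identity g(λ) = n − rank(A − λI):
  rank(A − (1)·I) = 3, so dim ker(A − (1)·I) = n − 3 = 2
  rank(A − (3)·I) = 4, so dim ker(A − (3)·I) = n − 4 = 1

Summary:
  λ = 1: algebraic multiplicity = 4, geometric multiplicity = 2
  λ = 3: algebraic multiplicity = 1, geometric multiplicity = 1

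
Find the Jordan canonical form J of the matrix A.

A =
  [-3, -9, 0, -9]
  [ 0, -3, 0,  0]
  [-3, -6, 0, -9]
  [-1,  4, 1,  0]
J_1(-3) ⊕ J_1(-3) ⊕ J_2(0)

The characteristic polynomial is
  det(x·I − A) = x^4 + 6*x^3 + 9*x^2 = x^2*(x + 3)^2

Eigenvalues and multiplicities (the geometric multiplicity of λ is n − rank(A − λI), which equals the number of Jordan blocks for λ):
  λ = -3: algebraic multiplicity = 2, geometric multiplicity = 2
  λ = 0: algebraic multiplicity = 2, geometric multiplicity = 1

Determining the block sizes for each eigenvalue:
  λ = -3: gm = am = 2, so every block has size 1 → block sizes [1, 1]
  λ = 0: one block (gm = 1), so the single block has size am = 2 → block sizes [2]

Assembling the blocks gives a Jordan form
J =
  [-3,  0, 0, 0]
  [ 0, -3, 0, 0]
  [ 0,  0, 0, 1]
  [ 0,  0, 0, 0]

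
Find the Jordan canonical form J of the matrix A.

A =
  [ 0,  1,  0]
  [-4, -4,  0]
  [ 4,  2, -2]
J_2(-2) ⊕ J_1(-2)

The characteristic polynomial is
  det(x·I − A) = x^3 + 6*x^2 + 12*x + 8 = (x + 2)^3

Eigenvalues and multiplicities (the geometric multiplicity of λ is n − rank(A − λI), which equals the number of Jordan blocks for λ):
  λ = -2: algebraic multiplicity = 3, geometric multiplicity = 2

Determining the block sizes for each eigenvalue:
  λ = -2: 2 blocks summing to 3 forces exactly one block of size 2 and the rest size 1 → block sizes [2, 1]

Assembling the blocks gives a Jordan form
J =
  [-2,  1,  0]
  [ 0, -2,  0]
  [ 0,  0, -2]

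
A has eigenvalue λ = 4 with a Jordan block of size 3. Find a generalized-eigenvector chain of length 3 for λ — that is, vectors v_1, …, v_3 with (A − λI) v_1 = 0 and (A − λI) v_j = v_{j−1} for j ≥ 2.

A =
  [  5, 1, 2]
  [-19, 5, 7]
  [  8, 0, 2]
A Jordan chain for λ = 4 of length 3:
v_1 = (-2, 18, -8)ᵀ
v_2 = (1, -19, 8)ᵀ
v_3 = (1, 0, 0)ᵀ

Let N = A − (4)·I. We want v_3 with N^3 v_3 = 0 but N^2 v_3 ≠ 0; then v_{j-1} := N · v_j for j = 3, …, 2.

Pick v_3 = (1, 0, 0)ᵀ.
Then v_2 = N · v_3 = (1, -19, 8)ᵀ.
Then v_1 = N · v_2 = (-2, 18, -8)ᵀ.

Sanity check: (A − (4)·I) v_1 = (0, 0, 0)ᵀ = 0. ✓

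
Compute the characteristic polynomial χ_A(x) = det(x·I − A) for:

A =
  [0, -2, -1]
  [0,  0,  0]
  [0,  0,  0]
x^3

Expanding det(x·I − A) (e.g. by cofactor expansion or by noting that A is similar to its Jordan form J, which has the same characteristic polynomial as A) gives
  χ_A(x) = x^3
which factors as x^3. The eigenvalues (with algebraic multiplicities) are λ = 0 with multiplicity 3.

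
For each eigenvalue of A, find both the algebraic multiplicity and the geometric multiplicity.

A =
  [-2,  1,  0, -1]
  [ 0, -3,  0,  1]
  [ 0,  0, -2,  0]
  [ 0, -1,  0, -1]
λ = -2: alg = 4, geom = 3

Step 1 — factor the characteristic polynomial to read off the algebraic multiplicities:
  χ_A(x) = (x + 2)^4

Step 2 — compute geometric multiplicities via the rank-nullity identity g(λ) = n − rank(A − λI):
  rank(A − (-2)·I) = 1, so dim ker(A − (-2)·I) = n − 1 = 3

Summary:
  λ = -2: algebraic multiplicity = 4, geometric multiplicity = 3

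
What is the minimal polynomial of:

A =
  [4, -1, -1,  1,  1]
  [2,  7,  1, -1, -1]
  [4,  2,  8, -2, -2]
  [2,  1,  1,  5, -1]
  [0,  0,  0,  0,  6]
x^2 - 12*x + 36

The characteristic polynomial is χ_A(x) = (x - 6)^5, so the eigenvalues are known. The minimal polynomial is
  m_A(x) = Π_λ (x − λ)^{k_λ}
where k_λ is the size of the *largest* Jordan block for λ (equivalently, the smallest k with (A − λI)^k v = 0 for every generalised eigenvector v of λ).

  λ = 6: largest Jordan block has size 2, contributing (x − 6)^2

So m_A(x) = (x - 6)^2 = x^2 - 12*x + 36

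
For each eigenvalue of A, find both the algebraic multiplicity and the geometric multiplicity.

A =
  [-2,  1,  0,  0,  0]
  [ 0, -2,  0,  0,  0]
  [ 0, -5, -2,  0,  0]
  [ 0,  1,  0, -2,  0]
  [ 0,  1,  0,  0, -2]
λ = -2: alg = 5, geom = 4

Step 1 — factor the characteristic polynomial to read off the algebraic multiplicities:
  χ_A(x) = (x + 2)^5

Step 2 — compute geometric multiplicities via the rank-nullity identity g(λ) = n − rank(A − λI):
  rank(A − (-2)·I) = 1, so dim ker(A − (-2)·I) = n − 1 = 4

Summary:
  λ = -2: algebraic multiplicity = 5, geometric multiplicity = 4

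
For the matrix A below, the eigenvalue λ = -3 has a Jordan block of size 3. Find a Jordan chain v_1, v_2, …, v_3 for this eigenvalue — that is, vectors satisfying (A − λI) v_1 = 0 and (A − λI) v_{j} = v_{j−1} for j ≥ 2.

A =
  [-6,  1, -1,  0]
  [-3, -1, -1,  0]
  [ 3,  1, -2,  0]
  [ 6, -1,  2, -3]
A Jordan chain for λ = -3 of length 3:
v_1 = (3, 0, -9, -9)ᵀ
v_2 = (-3, -3, 3, 6)ᵀ
v_3 = (1, 0, 0, 0)ᵀ

Let N = A − (-3)·I. We want v_3 with N^3 v_3 = 0 but N^2 v_3 ≠ 0; then v_{j-1} := N · v_j for j = 3, …, 2.

Pick v_3 = (1, 0, 0, 0)ᵀ.
Then v_2 = N · v_3 = (-3, -3, 3, 6)ᵀ.
Then v_1 = N · v_2 = (3, 0, -9, -9)ᵀ.

Sanity check: (A − (-3)·I) v_1 = (0, 0, 0, 0)ᵀ = 0. ✓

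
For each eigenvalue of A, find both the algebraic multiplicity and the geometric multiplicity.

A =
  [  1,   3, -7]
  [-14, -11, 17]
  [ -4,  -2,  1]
λ = -3: alg = 3, geom = 1

Step 1 — factor the characteristic polynomial to read off the algebraic multiplicities:
  χ_A(x) = (x + 3)^3

Step 2 — compute geometric multiplicities via the rank-nullity identity g(λ) = n − rank(A − λI):
  rank(A − (-3)·I) = 2, so dim ker(A − (-3)·I) = n − 2 = 1

Summary:
  λ = -3: algebraic multiplicity = 3, geometric multiplicity = 1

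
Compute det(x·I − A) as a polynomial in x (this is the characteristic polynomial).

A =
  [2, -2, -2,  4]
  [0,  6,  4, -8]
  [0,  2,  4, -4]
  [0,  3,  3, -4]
x^4 - 8*x^3 + 24*x^2 - 32*x + 16

Expanding det(x·I − A) (e.g. by cofactor expansion or by noting that A is similar to its Jordan form J, which has the same characteristic polynomial as A) gives
  χ_A(x) = x^4 - 8*x^3 + 24*x^2 - 32*x + 16
which factors as (x - 2)^4. The eigenvalues (with algebraic multiplicities) are λ = 2 with multiplicity 4.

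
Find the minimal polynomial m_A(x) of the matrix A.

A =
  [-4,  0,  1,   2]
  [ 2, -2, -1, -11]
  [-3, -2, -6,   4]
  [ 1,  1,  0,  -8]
x^2 + 10*x + 25

The characteristic polynomial is χ_A(x) = (x + 5)^4, so the eigenvalues are known. The minimal polynomial is
  m_A(x) = Π_λ (x − λ)^{k_λ}
where k_λ is the size of the *largest* Jordan block for λ (equivalently, the smallest k with (A − λI)^k v = 0 for every generalised eigenvector v of λ).

  λ = -5: largest Jordan block has size 2, contributing (x + 5)^2

So m_A(x) = (x + 5)^2 = x^2 + 10*x + 25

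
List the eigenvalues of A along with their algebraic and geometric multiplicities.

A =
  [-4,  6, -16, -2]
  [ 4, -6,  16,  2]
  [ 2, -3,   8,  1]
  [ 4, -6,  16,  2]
λ = 0: alg = 4, geom = 3

Step 1 — factor the characteristic polynomial to read off the algebraic multiplicities:
  χ_A(x) = x^4

Step 2 — compute geometric multiplicities via the rank-nullity identity g(λ) = n − rank(A − λI):
  rank(A − (0)·I) = 1, so dim ker(A − (0)·I) = n − 1 = 3

Summary:
  λ = 0: algebraic multiplicity = 4, geometric multiplicity = 3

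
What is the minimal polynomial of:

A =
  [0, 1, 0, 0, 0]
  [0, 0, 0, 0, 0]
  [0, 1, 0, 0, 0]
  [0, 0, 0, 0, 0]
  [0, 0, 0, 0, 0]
x^2

The characteristic polynomial is χ_A(x) = x^5, so the eigenvalues are known. The minimal polynomial is
  m_A(x) = Π_λ (x − λ)^{k_λ}
where k_λ is the size of the *largest* Jordan block for λ (equivalently, the smallest k with (A − λI)^k v = 0 for every generalised eigenvector v of λ).

  λ = 0: largest Jordan block has size 2, contributing (x − 0)^2

So m_A(x) = x^2 = x^2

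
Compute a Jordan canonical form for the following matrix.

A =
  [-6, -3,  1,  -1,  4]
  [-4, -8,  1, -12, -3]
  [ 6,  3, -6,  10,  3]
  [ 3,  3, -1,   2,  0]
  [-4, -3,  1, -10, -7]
J_3(-5) ⊕ J_2(-5)

The characteristic polynomial is
  det(x·I − A) = x^5 + 25*x^4 + 250*x^3 + 1250*x^2 + 3125*x + 3125 = (x + 5)^5

Eigenvalues and multiplicities (the geometric multiplicity of λ is n − rank(A − λI), which equals the number of Jordan blocks for λ):
  λ = -5: algebraic multiplicity = 5, geometric multiplicity = 2

Determining the block sizes for each eigenvalue:
  λ = -5: with am = 5 and gm = 2, the partition is not yet determined (e.g. several partitions of 5 into 2 parts exist). Let N = A − (-5)·I. Computing rank(N^1) = 3, rank(N^2) = 1, rank(N^3) = 0; the number of blocks of size ≥ j is rank(N^{j−1}) − rank(N^j), giving [2, 2, 1]. So we have 1 block(s) of size 3, 1 block(s) of size 2 → block sizes [3, 2]

Assembling the blocks gives a Jordan form
J =
  [-5,  1,  0,  0,  0]
  [ 0, -5,  1,  0,  0]
  [ 0,  0, -5,  0,  0]
  [ 0,  0,  0, -5,  1]
  [ 0,  0,  0,  0, -5]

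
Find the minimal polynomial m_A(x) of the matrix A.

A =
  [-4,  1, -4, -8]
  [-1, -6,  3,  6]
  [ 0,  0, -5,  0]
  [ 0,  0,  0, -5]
x^3 + 15*x^2 + 75*x + 125

The characteristic polynomial is χ_A(x) = (x + 5)^4, so the eigenvalues are known. The minimal polynomial is
  m_A(x) = Π_λ (x − λ)^{k_λ}
where k_λ is the size of the *largest* Jordan block for λ (equivalently, the smallest k with (A − λI)^k v = 0 for every generalised eigenvector v of λ).

  λ = -5: largest Jordan block has size 3, contributing (x + 5)^3

So m_A(x) = (x + 5)^3 = x^3 + 15*x^2 + 75*x + 125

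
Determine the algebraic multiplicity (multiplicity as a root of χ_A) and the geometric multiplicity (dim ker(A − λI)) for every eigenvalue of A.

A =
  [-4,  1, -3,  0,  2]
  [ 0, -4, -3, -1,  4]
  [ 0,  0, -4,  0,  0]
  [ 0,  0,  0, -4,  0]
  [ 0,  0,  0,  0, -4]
λ = -4: alg = 5, geom = 3

Step 1 — factor the characteristic polynomial to read off the algebraic multiplicities:
  χ_A(x) = (x + 4)^5

Step 2 — compute geometric multiplicities via the rank-nullity identity g(λ) = n − rank(A − λI):
  rank(A − (-4)·I) = 2, so dim ker(A − (-4)·I) = n − 2 = 3

Summary:
  λ = -4: algebraic multiplicity = 5, geometric multiplicity = 3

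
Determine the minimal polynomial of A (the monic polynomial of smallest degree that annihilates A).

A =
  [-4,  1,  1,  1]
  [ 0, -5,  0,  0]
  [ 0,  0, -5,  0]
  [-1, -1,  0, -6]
x^3 + 15*x^2 + 75*x + 125

The characteristic polynomial is χ_A(x) = (x + 5)^4, so the eigenvalues are known. The minimal polynomial is
  m_A(x) = Π_λ (x − λ)^{k_λ}
where k_λ is the size of the *largest* Jordan block for λ (equivalently, the smallest k with (A − λI)^k v = 0 for every generalised eigenvector v of λ).

  λ = -5: largest Jordan block has size 3, contributing (x + 5)^3

So m_A(x) = (x + 5)^3 = x^3 + 15*x^2 + 75*x + 125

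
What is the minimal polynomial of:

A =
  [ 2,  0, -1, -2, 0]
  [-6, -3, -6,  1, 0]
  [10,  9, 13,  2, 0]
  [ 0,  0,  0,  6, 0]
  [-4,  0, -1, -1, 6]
x^4 - 18*x^3 + 117*x^2 - 324*x + 324

The characteristic polynomial is χ_A(x) = (x - 6)^3*(x - 3)^2, so the eigenvalues are known. The minimal polynomial is
  m_A(x) = Π_λ (x − λ)^{k_λ}
where k_λ is the size of the *largest* Jordan block for λ (equivalently, the smallest k with (A − λI)^k v = 0 for every generalised eigenvector v of λ).

  λ = 3: largest Jordan block has size 2, contributing (x − 3)^2
  λ = 6: largest Jordan block has size 2, contributing (x − 6)^2

So m_A(x) = (x - 6)^2*(x - 3)^2 = x^4 - 18*x^3 + 117*x^2 - 324*x + 324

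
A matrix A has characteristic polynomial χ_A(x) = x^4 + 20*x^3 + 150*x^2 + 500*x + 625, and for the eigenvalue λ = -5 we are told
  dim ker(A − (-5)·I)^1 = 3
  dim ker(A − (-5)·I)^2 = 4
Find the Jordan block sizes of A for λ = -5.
Block sizes for λ = -5: [2, 1, 1]

From the dimensions of kernels of powers, the number of Jordan blocks of size at least j is d_j − d_{j−1} where d_j = dim ker(N^j) (with d_0 = 0). Computing the differences gives [3, 1].
The number of blocks of size exactly k is (#blocks of size ≥ k) − (#blocks of size ≥ k + 1), so the partition is: 2 block(s) of size 1, 1 block(s) of size 2.
In nonincreasing order the block sizes are [2, 1, 1].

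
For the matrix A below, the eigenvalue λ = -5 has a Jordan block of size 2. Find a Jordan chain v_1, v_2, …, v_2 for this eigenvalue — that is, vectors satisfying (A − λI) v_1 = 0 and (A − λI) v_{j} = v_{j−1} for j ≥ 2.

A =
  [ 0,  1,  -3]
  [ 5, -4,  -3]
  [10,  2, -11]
A Jordan chain for λ = -5 of length 2:
v_1 = (5, 5, 10)ᵀ
v_2 = (1, 0, 0)ᵀ

Let N = A − (-5)·I. We want v_2 with N^2 v_2 = 0 but N^1 v_2 ≠ 0; then v_{j-1} := N · v_j for j = 2, …, 2.

Pick v_2 = (1, 0, 0)ᵀ.
Then v_1 = N · v_2 = (5, 5, 10)ᵀ.

Sanity check: (A − (-5)·I) v_1 = (0, 0, 0)ᵀ = 0. ✓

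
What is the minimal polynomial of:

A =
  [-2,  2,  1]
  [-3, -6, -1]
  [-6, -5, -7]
x^3 + 15*x^2 + 75*x + 125

The characteristic polynomial is χ_A(x) = (x + 5)^3, so the eigenvalues are known. The minimal polynomial is
  m_A(x) = Π_λ (x − λ)^{k_λ}
where k_λ is the size of the *largest* Jordan block for λ (equivalently, the smallest k with (A − λI)^k v = 0 for every generalised eigenvector v of λ).

  λ = -5: largest Jordan block has size 3, contributing (x + 5)^3

So m_A(x) = (x + 5)^3 = x^3 + 15*x^2 + 75*x + 125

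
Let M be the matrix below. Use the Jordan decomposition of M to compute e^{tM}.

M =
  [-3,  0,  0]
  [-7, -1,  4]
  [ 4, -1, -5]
e^{tM} =
  [exp(-3*t), 0, 0]
  [t^2*exp(-3*t) - 7*t*exp(-3*t), 2*t*exp(-3*t) + exp(-3*t), 4*t*exp(-3*t)]
  [-t^2*exp(-3*t)/2 + 4*t*exp(-3*t), -t*exp(-3*t), -2*t*exp(-3*t) + exp(-3*t)]

Strategy: write M = P · J · P⁻¹ where J is a Jordan canonical form, so e^{tM} = P · e^{tJ} · P⁻¹, and e^{tJ} can be computed block-by-block.

M has Jordan form
J =
  [-3,  1,  0]
  [ 0, -3,  1]
  [ 0,  0, -3]
(up to reordering of blocks).

Per-block formulas:
  For a 3×3 Jordan block J_3(-3): exp(t · J_3(-3)) = e^(-3t)·(I + t·N + (t^2/2)·N^2), where N is the 3×3 nilpotent shift.

After assembling e^{tJ} and conjugating by P, we get:

e^{tM} =
  [exp(-3*t), 0, 0]
  [t^2*exp(-3*t) - 7*t*exp(-3*t), 2*t*exp(-3*t) + exp(-3*t), 4*t*exp(-3*t)]
  [-t^2*exp(-3*t)/2 + 4*t*exp(-3*t), -t*exp(-3*t), -2*t*exp(-3*t) + exp(-3*t)]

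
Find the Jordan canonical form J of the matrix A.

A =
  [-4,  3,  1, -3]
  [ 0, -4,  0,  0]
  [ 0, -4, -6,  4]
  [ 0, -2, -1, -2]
J_3(-4) ⊕ J_1(-4)

The characteristic polynomial is
  det(x·I − A) = x^4 + 16*x^3 + 96*x^2 + 256*x + 256 = (x + 4)^4

Eigenvalues and multiplicities (the geometric multiplicity of λ is n − rank(A − λI), which equals the number of Jordan blocks for λ):
  λ = -4: algebraic multiplicity = 4, geometric multiplicity = 2

Determining the block sizes for each eigenvalue:
  λ = -4: with am = 4 and gm = 2, the partition is not yet determined (e.g. several partitions of 4 into 2 parts exist). Let N = A − (-4)·I. Computing rank(N^1) = 2, rank(N^2) = 1, rank(N^3) = 0; the number of blocks of size ≥ j is rank(N^{j−1}) − rank(N^j), giving [2, 1, 1]. So we have 1 block(s) of size 3, 1 block(s) of size 1 → block sizes [3, 1]

Assembling the blocks gives a Jordan form
J =
  [-4,  1,  0,  0]
  [ 0, -4,  1,  0]
  [ 0,  0, -4,  0]
  [ 0,  0,  0, -4]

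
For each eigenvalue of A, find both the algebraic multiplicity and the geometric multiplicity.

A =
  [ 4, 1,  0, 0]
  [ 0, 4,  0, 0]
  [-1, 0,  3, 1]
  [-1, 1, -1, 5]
λ = 4: alg = 4, geom = 2

Step 1 — factor the characteristic polynomial to read off the algebraic multiplicities:
  χ_A(x) = (x - 4)^4

Step 2 — compute geometric multiplicities via the rank-nullity identity g(λ) = n − rank(A − λI):
  rank(A − (4)·I) = 2, so dim ker(A − (4)·I) = n − 2 = 2

Summary:
  λ = 4: algebraic multiplicity = 4, geometric multiplicity = 2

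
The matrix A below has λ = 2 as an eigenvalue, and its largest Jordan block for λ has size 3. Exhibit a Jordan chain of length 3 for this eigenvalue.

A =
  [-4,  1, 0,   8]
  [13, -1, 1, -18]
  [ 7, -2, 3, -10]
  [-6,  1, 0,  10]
A Jordan chain for λ = 2 of length 3:
v_1 = (1, -2, -1, 1)ᵀ
v_2 = (-6, 13, 7, -6)ᵀ
v_3 = (1, 0, 0, 0)ᵀ

Let N = A − (2)·I. We want v_3 with N^3 v_3 = 0 but N^2 v_3 ≠ 0; then v_{j-1} := N · v_j for j = 3, …, 2.

Pick v_3 = (1, 0, 0, 0)ᵀ.
Then v_2 = N · v_3 = (-6, 13, 7, -6)ᵀ.
Then v_1 = N · v_2 = (1, -2, -1, 1)ᵀ.

Sanity check: (A − (2)·I) v_1 = (0, 0, 0, 0)ᵀ = 0. ✓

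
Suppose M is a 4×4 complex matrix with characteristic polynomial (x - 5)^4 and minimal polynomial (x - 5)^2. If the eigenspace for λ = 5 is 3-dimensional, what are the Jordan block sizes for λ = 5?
Block sizes for λ = 5: [2, 1, 1]

Step 1 — from the characteristic polynomial, algebraic multiplicity of λ = 5 is 4. From dim ker(M − (5)·I) = 3, there are exactly 3 Jordan blocks for λ = 5.
Step 2 — from the minimal polynomial, the factor (x − 5)^2 tells us the largest block for λ = 5 has size 2.
Step 3 — with total size 4, 3 blocks, and largest block 2, the block sizes (in nonincreasing order) are [2, 1, 1].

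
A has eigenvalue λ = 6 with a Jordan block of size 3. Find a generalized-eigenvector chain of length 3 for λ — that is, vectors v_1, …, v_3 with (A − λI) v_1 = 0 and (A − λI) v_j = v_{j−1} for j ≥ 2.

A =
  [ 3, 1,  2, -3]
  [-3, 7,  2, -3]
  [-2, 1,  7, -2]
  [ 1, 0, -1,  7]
A Jordan chain for λ = 6 of length 3:
v_1 = (-1, -1, -1, 0)ᵀ
v_2 = (-3, -3, -2, 1)ᵀ
v_3 = (1, 0, 0, 0)ᵀ

Let N = A − (6)·I. We want v_3 with N^3 v_3 = 0 but N^2 v_3 ≠ 0; then v_{j-1} := N · v_j for j = 3, …, 2.

Pick v_3 = (1, 0, 0, 0)ᵀ.
Then v_2 = N · v_3 = (-3, -3, -2, 1)ᵀ.
Then v_1 = N · v_2 = (-1, -1, -1, 0)ᵀ.

Sanity check: (A − (6)·I) v_1 = (0, 0, 0, 0)ᵀ = 0. ✓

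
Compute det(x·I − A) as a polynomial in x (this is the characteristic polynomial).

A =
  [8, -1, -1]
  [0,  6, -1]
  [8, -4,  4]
x^3 - 18*x^2 + 108*x - 216

Expanding det(x·I − A) (e.g. by cofactor expansion or by noting that A is similar to its Jordan form J, which has the same characteristic polynomial as A) gives
  χ_A(x) = x^3 - 18*x^2 + 108*x - 216
which factors as (x - 6)^3. The eigenvalues (with algebraic multiplicities) are λ = 6 with multiplicity 3.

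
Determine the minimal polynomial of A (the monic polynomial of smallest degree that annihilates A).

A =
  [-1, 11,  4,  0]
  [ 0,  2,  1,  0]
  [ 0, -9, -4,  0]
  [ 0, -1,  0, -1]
x^3 + 3*x^2 + 3*x + 1

The characteristic polynomial is χ_A(x) = (x + 1)^4, so the eigenvalues are known. The minimal polynomial is
  m_A(x) = Π_λ (x − λ)^{k_λ}
where k_λ is the size of the *largest* Jordan block for λ (equivalently, the smallest k with (A − λI)^k v = 0 for every generalised eigenvector v of λ).

  λ = -1: largest Jordan block has size 3, contributing (x + 1)^3

So m_A(x) = (x + 1)^3 = x^3 + 3*x^2 + 3*x + 1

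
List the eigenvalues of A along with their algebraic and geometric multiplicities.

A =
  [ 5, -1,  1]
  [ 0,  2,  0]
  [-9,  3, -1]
λ = 2: alg = 3, geom = 2

Step 1 — factor the characteristic polynomial to read off the algebraic multiplicities:
  χ_A(x) = (x - 2)^3

Step 2 — compute geometric multiplicities via the rank-nullity identity g(λ) = n − rank(A − λI):
  rank(A − (2)·I) = 1, so dim ker(A − (2)·I) = n − 1 = 2

Summary:
  λ = 2: algebraic multiplicity = 3, geometric multiplicity = 2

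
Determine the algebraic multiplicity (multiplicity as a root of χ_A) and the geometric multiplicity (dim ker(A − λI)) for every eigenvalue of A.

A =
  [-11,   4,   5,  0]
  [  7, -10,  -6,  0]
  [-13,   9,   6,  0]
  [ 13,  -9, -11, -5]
λ = -5: alg = 4, geom = 2

Step 1 — factor the characteristic polynomial to read off the algebraic multiplicities:
  χ_A(x) = (x + 5)^4

Step 2 — compute geometric multiplicities via the rank-nullity identity g(λ) = n − rank(A − λI):
  rank(A − (-5)·I) = 2, so dim ker(A − (-5)·I) = n − 2 = 2

Summary:
  λ = -5: algebraic multiplicity = 4, geometric multiplicity = 2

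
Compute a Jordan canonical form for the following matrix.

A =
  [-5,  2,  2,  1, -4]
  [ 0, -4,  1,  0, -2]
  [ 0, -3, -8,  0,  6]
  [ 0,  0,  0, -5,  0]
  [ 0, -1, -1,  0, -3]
J_2(-5) ⊕ J_2(-5) ⊕ J_1(-5)

The characteristic polynomial is
  det(x·I − A) = x^5 + 25*x^4 + 250*x^3 + 1250*x^2 + 3125*x + 3125 = (x + 5)^5

Eigenvalues and multiplicities (the geometric multiplicity of λ is n − rank(A − λI), which equals the number of Jordan blocks for λ):
  λ = -5: algebraic multiplicity = 5, geometric multiplicity = 3

Determining the block sizes for each eigenvalue:
  λ = -5: with am = 5 and gm = 3, the partition is not yet determined (e.g. several partitions of 5 into 3 parts exist). Let N = A − (-5)·I. Computing rank(N^1) = 2, rank(N^2) = 0; the number of blocks of size ≥ j is rank(N^{j−1}) − rank(N^j), giving [3, 2]. So we have 2 block(s) of size 2, 1 block(s) of size 1 → block sizes [2, 2, 1]

Assembling the blocks gives a Jordan form
J =
  [-5,  1,  0,  0,  0]
  [ 0, -5,  0,  0,  0]
  [ 0,  0, -5,  1,  0]
  [ 0,  0,  0, -5,  0]
  [ 0,  0,  0,  0, -5]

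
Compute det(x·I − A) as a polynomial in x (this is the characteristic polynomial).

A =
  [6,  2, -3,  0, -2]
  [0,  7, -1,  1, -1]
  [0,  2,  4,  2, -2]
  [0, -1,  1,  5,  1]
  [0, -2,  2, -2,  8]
x^5 - 30*x^4 + 360*x^3 - 2160*x^2 + 6480*x - 7776

Expanding det(x·I − A) (e.g. by cofactor expansion or by noting that A is similar to its Jordan form J, which has the same characteristic polynomial as A) gives
  χ_A(x) = x^5 - 30*x^4 + 360*x^3 - 2160*x^2 + 6480*x - 7776
which factors as (x - 6)^5. The eigenvalues (with algebraic multiplicities) are λ = 6 with multiplicity 5.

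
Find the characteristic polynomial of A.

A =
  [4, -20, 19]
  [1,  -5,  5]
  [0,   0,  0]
x^3 + x^2

Expanding det(x·I − A) (e.g. by cofactor expansion or by noting that A is similar to its Jordan form J, which has the same characteristic polynomial as A) gives
  χ_A(x) = x^3 + x^2
which factors as x^2*(x + 1). The eigenvalues (with algebraic multiplicities) are λ = -1 with multiplicity 1, λ = 0 with multiplicity 2.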